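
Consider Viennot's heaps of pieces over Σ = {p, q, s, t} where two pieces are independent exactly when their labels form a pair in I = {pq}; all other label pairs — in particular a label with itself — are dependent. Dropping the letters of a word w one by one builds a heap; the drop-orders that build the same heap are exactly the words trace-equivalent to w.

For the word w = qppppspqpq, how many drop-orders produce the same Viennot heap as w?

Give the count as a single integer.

30

piece 0:q — minimal
piece 1:p — minimal
piece 2:p rests on {1:p}
piece 3:p rests on {2:p}
piece 4:p rests on {3:p}
piece 5:s rests on {0:q, 4:p}
piece 6:p rests on {5:s}
piece 7:q rests on {5:s}
piece 8:p rests on {6:p}
piece 9:q rests on {7:q}
minimal pieces: {0:q, 1:p}
ways to finish when only these pieces remain (= sum over removing one remaining piece with nothing left below it):
  1 left: {8}→1  {9}→1
  2 left: {6,8}→1  {7,9}→1  {8,9}→2
  3 left: {6,8,9}→3  {7,8,9}→3
  4 left: {6,7,8,9}→6
  5 left: {5,6,7,8,9}→6
  6 left: {0,5,6,7,8,9}→6  {4,5,6,7,8,9}→6
  7 left: {0,4,5,6,7,8,9}→12  {3,4,5,6,7,8,9}→6
  8 left: {0,3,4,5,6,7,8,9}→18  {2,3,4,5,6,7,8,9}→6
  placing 0:q first → 6 extensions
  placing 1:p first → 24 extensions
total linear extensions = 30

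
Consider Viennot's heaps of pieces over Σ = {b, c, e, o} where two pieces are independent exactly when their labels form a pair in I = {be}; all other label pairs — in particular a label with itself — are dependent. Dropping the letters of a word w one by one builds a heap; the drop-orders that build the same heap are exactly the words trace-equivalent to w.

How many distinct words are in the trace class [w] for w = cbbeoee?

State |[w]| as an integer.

drop 0:c onto floor
drop 1:b onto {0:c}
drop 2:b onto {1:b}
drop 3:e onto {0:c}
drop 4:o onto {2:b, 3:e}
drop 5:e onto {4:o}
drop 6:e onto {5:e}
ground layer = {0:c}
drop-orders for the pieces not yet dropped (sum over which currently-grounded one goes next):
  1 to go: {6} 1
  2 to go: {5,6} 1
  3 to go: {4,5,6} 1
  4 to go: {2,4,5,6} 1  {3,4,5,6} 1
  5 to go: {1,2,4,5,6} 1  {2,3,4,5,6} 2
  if 0:c drops first: 3 orders

3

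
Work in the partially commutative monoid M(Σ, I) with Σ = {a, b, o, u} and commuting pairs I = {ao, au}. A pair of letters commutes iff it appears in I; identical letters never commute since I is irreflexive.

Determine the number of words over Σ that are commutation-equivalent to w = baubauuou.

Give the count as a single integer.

10

#0=b has no predecessor
#1=a depends on [0:b]
#2=u depends on [0:b]
#3=b depends on [1:a, 2:u]
#4=a depends on [3:b]
#5=u depends on [3:b]
#6=u depends on [5:u]
#7=o depends on [6:u]
#8=u depends on [7:o]
sources: [0:b]
N(rest) = Σ N(rest − s) over sources s of rest; N(one piece) = 1:
  size 1 → [4]=1  [8]=1
  size 2 → [4,8]=2  [7,8]=1
  size 3 → [4,7,8]=3  [6,7,8]=1
  size 4 → [4,6,7,8]=4  [5,6,7,8]=1
  size 5 → [4,5,6,7,8]=5
  size 6 → [3,4,5,6,7,8]=5
  size 7 → [1,3,4,5,6,7,8]=5  [2,3,4,5,6,7,8]=5
  first=0(b) contributes 10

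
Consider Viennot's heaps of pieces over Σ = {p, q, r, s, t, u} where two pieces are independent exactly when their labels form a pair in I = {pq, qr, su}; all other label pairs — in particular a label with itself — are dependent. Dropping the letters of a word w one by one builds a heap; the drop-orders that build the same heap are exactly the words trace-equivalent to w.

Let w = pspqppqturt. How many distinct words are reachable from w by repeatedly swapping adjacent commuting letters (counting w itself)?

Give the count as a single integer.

0(p) covers ∅
1(s) covers 0:p
2(p) covers 1:s
3(q) covers 1:s
4(p) covers 2:p
5(p) covers 4:p
6(q) covers 3:q
7(t) covers 5:p, 6:q
8(u) covers 7:t
9(r) covers 8:u
10(t) covers 9:r
floor of heap: 0:p
completions by unplaced set U, small U first (add the entries for U minus each lowest piece of U):
  |U|=1: {10}:1
  |U|=2: {9,10}:1
  |U|=3: {8,9,10}:1
  |U|=4: {7,8,9,10}:1
  |U|=5: {5,7,8,9,10}:1  {6,7,8,9,10}:1
  |U|=6: {3,6,7,8,9,10}:1  {4,5,7,8,9,10}:1  {5,6,7,8,9,10}:2
  |U|=7: {2,4,5,7,8,9,10}:1  {3,5,6,7,8,9,10}:3  {4,5,6,7,8,9,10}:3
  |U|=8: {2,4,5,6,7,8,9,10}:4  {3,4,5,6,7,8,9,10}:6
  |U|=9: {2,3,4,5,6,7,8,9,10}:10
  start at 0(p): 10

10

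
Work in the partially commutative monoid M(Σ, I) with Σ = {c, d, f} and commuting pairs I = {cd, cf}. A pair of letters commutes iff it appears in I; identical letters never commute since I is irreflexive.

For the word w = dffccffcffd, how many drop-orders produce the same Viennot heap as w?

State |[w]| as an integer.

#0=d has no predecessor
#1=f depends on [0:d]
#2=f depends on [1:f]
#3=c has no predecessor
#4=c depends on [3:c]
#5=f depends on [2:f]
#6=f depends on [5:f]
#7=c depends on [4:c]
#8=f depends on [6:f]
#9=f depends on [8:f]
#10=d depends on [9:f]
sources: [0:d, 3:c]
N(rest) = Σ N(rest − s) over sources s of rest; N(one piece) = 1:
  size 1 → [7]=1  [10]=1
  size 2 → [4,7]=1  [7,10]=2  [9,10]=1
  size 3 → [3,4,7]=1  [4,7,10]=3  [7,9,10]=3  [8,9,10]=1
  size 4 → [3,4,7,10]=4  [4,7,9,10]=6  [6,8,9,10]=1  [7,8,9,10]=4
  size 5 → [3,4,7,9,10]=10  [4,7,8,9,10]=10  [5,6,8,9,10]=1  [6,7,8,9,10]=5
  size 6 → [2,5,6,8,9,10]=1  [3,4,7,8,9,10]=20  [4,6,7,8,9,10]=15  [5,6,7,8,9,10]=6
  size 7 → [1,2,5,6,8,9,10]=1  [2,5,6,7,8,9,10]=7  [3,4,6,7,8,9,10]=35  [4,5,6,7,8,9,10]=21
  size 8 → [0,1,2,5,6,8,9,10]=1  [1,2,5,6,7,8,9,10]=8  [2,4,5,6,7,8,9,10]=28  [3,4,5,6,7,8,9,10]=56
  size 9 → [0,1,2,5,6,7,8,9,10]=9  [1,2,4,5,6,7,8,9,10]=36  [2,3,4,5,6,7,8,9,10]=84
  first=0(d) contributes 120
  first=3(c) contributes 45
|[w]| = 165

165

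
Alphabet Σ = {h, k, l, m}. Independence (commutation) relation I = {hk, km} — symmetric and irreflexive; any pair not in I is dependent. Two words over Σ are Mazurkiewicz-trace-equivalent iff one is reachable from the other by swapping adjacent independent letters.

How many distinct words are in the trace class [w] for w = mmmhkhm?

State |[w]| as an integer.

7

piece 0:m — minimal
piece 1:m rests on {0:m}
piece 2:m rests on {1:m}
piece 3:h rests on {2:m}
piece 4:k — minimal
piece 5:h rests on {3:h}
piece 6:m rests on {5:h}
minimal pieces: {0:m, 4:k}
ways to finish when only these pieces remain (= sum over removing one remaining piece with nothing left below it):
  1 left: {4}→1  {6}→1
  2 left: {4,6}→2  {5,6}→1
  3 left: {3,5,6}→1  {4,5,6}→3
  4 left: {2,3,5,6}→1  {3,4,5,6}→4
  5 left: {1,2,3,5,6}→1  {2,3,4,5,6}→5
  placing 0:m first → 6 extensions
  placing 4:k first → 1 extensions
total linear extensions = 7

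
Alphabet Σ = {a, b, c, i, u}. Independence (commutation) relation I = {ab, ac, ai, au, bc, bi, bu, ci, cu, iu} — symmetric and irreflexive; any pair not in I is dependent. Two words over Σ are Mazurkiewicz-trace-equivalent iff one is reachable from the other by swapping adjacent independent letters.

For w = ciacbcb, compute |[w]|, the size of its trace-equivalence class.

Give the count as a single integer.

#0=c has no predecessor
#1=i has no predecessor
#2=a has no predecessor
#3=c depends on [0:c]
#4=b has no predecessor
#5=c depends on [3:c]
#6=b depends on [4:b]
sources: [0:c, 1:i, 2:a, 4:b]
N(rest) = Σ N(rest − s) over sources s of rest; N(one piece) = 1:
  size 1 → [1]=1  [2]=1  [5]=1  [6]=1
  size 2 → [1,2]=2  [1,5]=2  [1,6]=2  [2,5]=2  [2,6]=2  [3,5]=1  [4,6]=1  [5,6]=2
  size 3 → [0,3,5]=1  [1,2,5]=6  [1,2,6]=6  [1,3,5]=3  [1,4,6]=3  [1,5,6]=6  [2,3,5]=3  [2,4,6]=3  [2,5,6]=6  [3,5,6]=3  [4,5,6]=3
  size 4 → [0,1,3,5]=4  [0,2,3,5]=4  [0,3,5,6]=4  [1,2,3,5]=12  [1,2,4,6]=12  [1,2,5,6]=24  [1,3,5,6]=12  [1,4,5,6]=12  [2,3,5,6]=12  [2,4,5,6]=12  [3,4,5,6]=6
  size 5 → [0,1,2,3,5]=20  [0,1,3,5,6]=20  [0,2,3,5,6]=20  [0,3,4,5,6]=10  [1,2,3,5,6]=60  [1,2,4,5,6]=60  [1,3,4,5,6]=30  [2,3,4,5,6]=30
  first=0(c) contributes 180
  first=1(i) contributes 60
  first=2(a) contributes 60
  first=4(b) contributes 120
|[w]| = 420

420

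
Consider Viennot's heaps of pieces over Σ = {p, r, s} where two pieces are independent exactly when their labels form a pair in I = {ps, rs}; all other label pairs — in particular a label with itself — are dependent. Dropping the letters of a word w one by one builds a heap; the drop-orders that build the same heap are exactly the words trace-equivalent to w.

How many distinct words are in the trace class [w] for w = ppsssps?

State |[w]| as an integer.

35

drop 0:p onto floor
drop 1:p onto {0:p}
drop 2:s onto floor
drop 3:s onto {2:s}
drop 4:s onto {3:s}
drop 5:p onto {1:p}
drop 6:s onto {4:s}
ground layer = {0:p, 2:s}
drop-orders for the pieces not yet dropped (sum over which currently-grounded one goes next):
  1 to go: {5} 1  {6} 1
  2 to go: {1,5} 1  {4,6} 1  {5,6} 2
  3 to go: {0,1,5} 1  {1,5,6} 3  {3,4,6} 1  {4,5,6} 3
  4 to go: {0,1,5,6} 4  {1,4,5,6} 6  {2,3,4,6} 1  {3,4,5,6} 4
  5 to go: {0,1,4,5,6} 10  {1,3,4,5,6} 10  {2,3,4,5,6} 5
  if 0:p drops first: 15 orders
  if 2:s drops first: 20 orders
heap linearizations: 35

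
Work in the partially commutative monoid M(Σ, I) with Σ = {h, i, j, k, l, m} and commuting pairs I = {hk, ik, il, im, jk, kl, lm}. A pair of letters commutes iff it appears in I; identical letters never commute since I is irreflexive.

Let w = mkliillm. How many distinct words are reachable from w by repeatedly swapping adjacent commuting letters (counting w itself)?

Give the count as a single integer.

560

#0=m has no predecessor
#1=k depends on [0:m]
#2=l has no predecessor
#3=i has no predecessor
#4=i depends on [3:i]
#5=l depends on [2:l]
#6=l depends on [5:l]
#7=m depends on [1:k]
sources: [0:m, 2:l, 3:i]
N(rest) = Σ N(rest − s) over sources s of rest; N(one piece) = 1:
  size 1 → [4]=1  [6]=1  [7]=1
  size 2 → [1,7]=1  [3,4]=1  [4,6]=2  [4,7]=2  [5,6]=1  [6,7]=2
  size 3 → [0,1,7]=1  [1,4,7]=3  [1,6,7]=3  [2,5,6]=1  [3,4,6]=3  [3,4,7]=3  [4,5,6]=3  [4,6,7]=6  [5,6,7]=3
  size 4 → [0,1,4,7]=4  [0,1,6,7]=4  [1,3,4,7]=6  [1,4,6,7]=12  [1,5,6,7]=6  [2,4,5,6]=4  [2,5,6,7]=4  [3,4,5,6]=6  [3,4,6,7]=12  [4,5,6,7]=12
  size 5 → [0,1,3,4,7]=10  [0,1,4,6,7]=20  [0,1,5,6,7]=10  [1,2,5,6,7]=10  [1,3,4,6,7]=30  [1,4,5,6,7]=30  [2,3,4,5,6]=10  [2,4,5,6,7]=20  [3,4,5,6,7]=30
  size 6 → [0,1,2,5,6,7]=20  [0,1,3,4,6,7]=60  [0,1,4,5,6,7]=60  [1,2,4,5,6,7]=60  [1,3,4,5,6,7]=90  [2,3,4,5,6,7]=60
  first=0(m) contributes 210
  first=2(l) contributes 210
  first=3(i) contributes 140
|[w]| = 560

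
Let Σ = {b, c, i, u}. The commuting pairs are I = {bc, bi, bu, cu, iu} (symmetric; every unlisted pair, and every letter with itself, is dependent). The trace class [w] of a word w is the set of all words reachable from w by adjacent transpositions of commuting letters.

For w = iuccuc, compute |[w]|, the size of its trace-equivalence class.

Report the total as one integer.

15

drop 0:i onto floor
drop 1:u onto floor
drop 2:c onto {0:i}
drop 3:c onto {2:c}
drop 4:u onto {1:u}
drop 5:c onto {3:c}
ground layer = {0:i, 1:u}
drop-orders for the pieces not yet dropped (sum over which currently-grounded one goes next):
  1 to go: {4} 1  {5} 1
  2 to go: {1,4} 1  {3,5} 1  {4,5} 2
  3 to go: {1,4,5} 3  {2,3,5} 1  {3,4,5} 3
  4 to go: {0,2,3,5} 1  {1,3,4,5} 6  {2,3,4,5} 4
  if 0:i drops first: 10 orders
  if 1:u drops first: 5 orders
heap linearizations: 15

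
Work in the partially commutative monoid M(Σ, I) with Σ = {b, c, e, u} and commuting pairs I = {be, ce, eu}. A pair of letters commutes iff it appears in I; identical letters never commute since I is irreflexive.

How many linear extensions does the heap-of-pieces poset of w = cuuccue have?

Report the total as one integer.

drop 0:c onto floor
drop 1:u onto {0:c}
drop 2:u onto {1:u}
drop 3:c onto {2:u}
drop 4:c onto {3:c}
drop 5:u onto {4:c}
drop 6:e onto floor
ground layer = {0:c, 6:e}
drop-orders for the pieces not yet dropped (sum over which currently-grounded one goes next):
  1 to go: {5} 1  {6} 1
  2 to go: {4,5} 1  {5,6} 2
  3 to go: {3,4,5} 1  {4,5,6} 3
  4 to go: {2,3,4,5} 1  {3,4,5,6} 4
  5 to go: {1,2,3,4,5} 1  {2,3,4,5,6} 5
  if 0:c drops first: 6 orders
  if 6:e drops first: 1 orders
heap linearizations: 7

7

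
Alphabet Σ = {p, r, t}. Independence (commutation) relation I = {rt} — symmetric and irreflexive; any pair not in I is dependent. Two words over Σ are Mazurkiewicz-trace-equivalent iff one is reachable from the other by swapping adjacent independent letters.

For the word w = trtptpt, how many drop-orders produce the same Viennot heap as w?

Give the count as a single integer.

3

piece 0:t — minimal
piece 1:r — minimal
piece 2:t rests on {0:t}
piece 3:p rests on {1:r, 2:t}
piece 4:t rests on {3:p}
piece 5:p rests on {4:t}
piece 6:t rests on {5:p}
minimal pieces: {0:t, 1:r}
ways to finish when only these pieces remain (= sum over removing one remaining piece with nothing left below it):
  1 left: {6}→1
  2 left: {5,6}→1
  3 left: {4,5,6}→1
  4 left: {3,4,5,6}→1
  5 left: {1,3,4,5,6}→1  {2,3,4,5,6}→1
  placing 0:t first → 2 extensions
  placing 1:r first → 1 extensions
total linear extensions = 3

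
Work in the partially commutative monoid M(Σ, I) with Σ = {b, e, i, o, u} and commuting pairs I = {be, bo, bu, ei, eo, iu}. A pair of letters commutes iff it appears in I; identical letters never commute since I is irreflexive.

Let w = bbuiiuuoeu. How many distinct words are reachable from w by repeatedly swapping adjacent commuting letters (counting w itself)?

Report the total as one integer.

105

drop 0:b onto floor
drop 1:b onto {0:b}
drop 2:u onto floor
drop 3:i onto {1:b}
drop 4:i onto {3:i}
drop 5:u onto {2:u}
drop 6:u onto {5:u}
drop 7:o onto {4:i, 6:u}
drop 8:e onto {6:u}
drop 9:u onto {7:o, 8:e}
ground layer = {0:b, 2:u}
drop-orders for the pieces not yet dropped (sum over which currently-grounded one goes next):
  1 to go: {9} 1
  2 to go: {7,9} 1  {8,9} 1
  3 to go: {4,7,9} 1  {7,8,9} 2
  4 to go: {3,4,7,9} 1  {4,7,8,9} 3  {6,7,8,9} 2
  5 to go: {1,3,4,7,9} 1  {3,4,7,8,9} 4  {4,6,7,8,9} 5  {5,6,7,8,9} 2
  6 to go: {0,1,3,4,7,9} 1  {1,3,4,7,8,9} 5  {2,5,6,7,8,9} 2  {3,4,6,7,8,9} 9  {4,5,6,7,8,9} 7
  7 to go: {0,1,3,4,7,8,9} 6  {1,3,4,6,7,8,9} 14  {2,4,5,6,7,8,9} 9  {3,4,5,6,7,8,9} 16
  8 to go: {0,1,3,4,6,7,8,9} 20  {1,3,4,5,6,7,8,9} 30  {2,3,4,5,6,7,8,9} 25
  if 0:b drops first: 55 orders
  if 2:u drops first: 50 orders
heap linearizations: 105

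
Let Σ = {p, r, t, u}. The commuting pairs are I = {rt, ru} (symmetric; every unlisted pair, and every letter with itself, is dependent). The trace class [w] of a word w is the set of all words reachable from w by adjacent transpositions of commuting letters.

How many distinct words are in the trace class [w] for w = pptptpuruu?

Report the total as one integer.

0(p) covers ∅
1(p) covers 0:p
2(t) covers 1:p
3(p) covers 2:t
4(t) covers 3:p
5(p) covers 4:t
6(u) covers 5:p
7(r) covers 5:p
8(u) covers 6:u
9(u) covers 8:u
floor of heap: 0:p
completions by unplaced set U, small U first (add the entries for U minus each lowest piece of U):
  |U|=1: {7}:1  {9}:1
  |U|=2: {7,9}:2  {8,9}:1
  |U|=3: {6,8,9}:1  {7,8,9}:3
  |U|=4: {6,7,8,9}:4
  |U|=5: {5,6,7,8,9}:4
  |U|=6: {4,5,6,7,8,9}:4
  |U|=7: {3,4,5,6,7,8,9}:4
  |U|=8: {2,3,4,5,6,7,8,9}:4
  start at 0(p): 4

4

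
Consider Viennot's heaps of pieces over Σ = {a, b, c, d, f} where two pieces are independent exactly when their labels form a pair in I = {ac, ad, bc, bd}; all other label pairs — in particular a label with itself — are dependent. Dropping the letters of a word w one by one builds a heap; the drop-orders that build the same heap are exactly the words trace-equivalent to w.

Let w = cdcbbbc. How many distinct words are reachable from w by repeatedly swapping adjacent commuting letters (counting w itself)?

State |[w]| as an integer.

#0=c has no predecessor
#1=d depends on [0:c]
#2=c depends on [1:d]
#3=b has no predecessor
#4=b depends on [3:b]
#5=b depends on [4:b]
#6=c depends on [2:c]
sources: [0:c, 3:b]
N(rest) = Σ N(rest − s) over sources s of rest; N(one piece) = 1:
  size 1 → [5]=1  [6]=1
  size 2 → [2,6]=1  [4,5]=1  [5,6]=2
  size 3 → [1,2,6]=1  [2,5,6]=3  [3,4,5]=1  [4,5,6]=3
  size 4 → [0,1,2,6]=1  [1,2,5,6]=4  [2,4,5,6]=6  [3,4,5,6]=4
  size 5 → [0,1,2,5,6]=5  [1,2,4,5,6]=10  [2,3,4,5,6]=10
  first=0(c) contributes 20
  first=3(b) contributes 15
|[w]| = 35

35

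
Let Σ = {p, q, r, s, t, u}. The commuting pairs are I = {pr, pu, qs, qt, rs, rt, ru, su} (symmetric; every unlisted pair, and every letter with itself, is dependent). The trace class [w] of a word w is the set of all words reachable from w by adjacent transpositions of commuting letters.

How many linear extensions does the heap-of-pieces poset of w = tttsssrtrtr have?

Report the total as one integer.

0(t) covers ∅
1(t) covers 0:t
2(t) covers 1:t
3(s) covers 2:t
4(s) covers 3:s
5(s) covers 4:s
6(r) covers ∅
7(t) covers 5:s
8(r) covers 6:r
9(t) covers 7:t
10(r) covers 8:r
floor of heap: 0:t, 6:r
completions by unplaced set U, small U first (add the entries for U minus each lowest piece of U):
  |U|=1: {9}:1  {10}:1
  |U|=2: {7,9}:1  {8,10}:1  {9,10}:2
  |U|=3: {5,7,9}:1  {6,8,10}:1  {7,9,10}:3  {8,9,10}:3
  |U|=4: {4,5,7,9}:1  {5,7,9,10}:4  {6,8,9,10}:4  {7,8,9,10}:6
  |U|=5: {3,4,5,7,9}:1  {4,5,7,9,10}:5  {5,7,8,9,10}:10  {6,7,8,9,10}:10
  |U|=6: {2,3,4,5,7,9}:1  {3,4,5,7,9,10}:6  {4,5,7,8,9,10}:15  {5,6,7,8,9,10}:20
  |U|=7: {1,2,3,4,5,7,9}:1  {2,3,4,5,7,9,10}:7  {3,4,5,7,8,9,10}:21  {4,5,6,7,8,9,10}:35
  |U|=8: {0,1,2,3,4,5,7,9}:1  {1,2,3,4,5,7,9,10}:8  {2,3,4,5,7,8,9,10}:28  {3,4,5,6,7,8,9,10}:56
  |U|=9: {0,1,2,3,4,5,7,9,10}:9  {1,2,3,4,5,7,8,9,10}:36  {2,3,4,5,6,7,8,9,10}:84
  start at 0(t): 120
  start at 6(r): 45
sum over floor = 165

165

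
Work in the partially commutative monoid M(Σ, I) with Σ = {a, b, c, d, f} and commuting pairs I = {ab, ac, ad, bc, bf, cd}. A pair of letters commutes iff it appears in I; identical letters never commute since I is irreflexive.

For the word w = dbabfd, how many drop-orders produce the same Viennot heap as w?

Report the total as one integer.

#0=d has no predecessor
#1=b depends on [0:d]
#2=a has no predecessor
#3=b depends on [1:b]
#4=f depends on [0:d, 2:a]
#5=d depends on [3:b, 4:f]
sources: [0:d, 2:a]
N(rest) = Σ N(rest − s) over sources s of rest; N(one piece) = 1:
  size 1 → [5]=1
  size 2 → [3,5]=1  [4,5]=1
  size 3 → [1,3,5]=1  [2,4,5]=1  [3,4,5]=2
  size 4 → [1,3,4,5]=3  [2,3,4,5]=3
  first=0(d) contributes 6
  first=2(a) contributes 3
|[w]| = 9

9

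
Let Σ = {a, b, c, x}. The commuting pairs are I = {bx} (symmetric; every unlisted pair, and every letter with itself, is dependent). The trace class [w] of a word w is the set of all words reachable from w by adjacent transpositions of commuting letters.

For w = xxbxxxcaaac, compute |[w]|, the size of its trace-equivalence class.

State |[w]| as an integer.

drop 0:x onto floor
drop 1:x onto {0:x}
drop 2:b onto floor
drop 3:x onto {1:x}
drop 4:x onto {3:x}
drop 5:x onto {4:x}
drop 6:c onto {2:b, 5:x}
drop 7:a onto {6:c}
drop 8:a onto {7:a}
drop 9:a onto {8:a}
drop 10:c onto {9:a}
ground layer = {0:x, 2:b}
drop-orders for the pieces not yet dropped (sum over which currently-grounded one goes next):
  1 to go: {10} 1
  2 to go: {9,10} 1
  3 to go: {8,9,10} 1
  4 to go: {7,8,9,10} 1
  5 to go: {6,7,8,9,10} 1
  6 to go: {2,6,7,8,9,10} 1  {5,6,7,8,9,10} 1
  7 to go: {2,5,6,7,8,9,10} 2  {4,5,6,7,8,9,10} 1
  8 to go: {2,4,5,6,7,8,9,10} 3  {3,4,5,6,7,8,9,10} 1
  9 to go: {1,3,4,5,6,7,8,9,10} 1  {2,3,4,5,6,7,8,9,10} 4
  if 0:x drops first: 5 orders
  if 2:b drops first: 1 orders
heap linearizations: 6

6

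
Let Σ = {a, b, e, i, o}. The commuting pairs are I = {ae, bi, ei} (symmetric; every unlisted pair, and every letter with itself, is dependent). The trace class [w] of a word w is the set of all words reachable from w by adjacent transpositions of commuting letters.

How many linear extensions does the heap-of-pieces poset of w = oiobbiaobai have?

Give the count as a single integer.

3

#0=o has no predecessor
#1=i depends on [0:o]
#2=o depends on [1:i]
#3=b depends on [2:o]
#4=b depends on [3:b]
#5=i depends on [2:o]
#6=a depends on [4:b, 5:i]
#7=o depends on [6:a]
#8=b depends on [7:o]
#9=a depends on [8:b]
#10=i depends on [9:a]
sources: [0:o]
N(rest) = Σ N(rest − s) over sources s of rest; N(one piece) = 1:
  size 1 → [10]=1
  size 2 → [9,10]=1
  size 3 → [8,9,10]=1
  size 4 → [7,8,9,10]=1
  size 5 → [6,7,8,9,10]=1
  size 6 → [4,6,7,8,9,10]=1  [5,6,7,8,9,10]=1
  size 7 → [3,4,6,7,8,9,10]=1  [4,5,6,7,8,9,10]=2
  size 8 → [3,4,5,6,7,8,9,10]=3
  size 9 → [2,3,4,5,6,7,8,9,10]=3
  first=0(o) contributes 3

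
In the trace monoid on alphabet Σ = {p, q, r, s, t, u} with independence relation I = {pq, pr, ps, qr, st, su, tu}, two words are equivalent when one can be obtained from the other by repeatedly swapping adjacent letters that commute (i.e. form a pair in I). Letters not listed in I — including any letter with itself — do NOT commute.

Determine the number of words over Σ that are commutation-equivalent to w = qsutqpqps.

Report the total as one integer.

piece 0:q — minimal
piece 1:s rests on {0:q}
piece 2:u rests on {0:q}
piece 3:t rests on {0:q}
piece 4:q rests on {1:s, 2:u, 3:t}
piece 5:p rests on {2:u, 3:t}
piece 6:q rests on {4:q}
piece 7:p rests on {5:p}
piece 8:s rests on {6:q}
minimal pieces: {0:q}
ways to finish when only these pieces remain (= sum over removing one remaining piece with nothing left below it):
  1 left: {7}→1  {8}→1
  2 left: {5,7}→1  {6,8}→1  {7,8}→2
  3 left: {4,6,8}→1  {5,7,8}→3  {6,7,8}→3
  4 left: {1,4,6,8}→1  {4,6,7,8}→4  {5,6,7,8}→6
  5 left: {1,4,6,7,8}→5  {4,5,6,7,8}→10
  6 left: {1,4,5,6,7,8}→15  {2,4,5,6,7,8}→10  {3,4,5,6,7,8}→10
  7 left: {1,2,4,5,6,7,8}→25  {1,3,4,5,6,7,8}→25  {2,3,4,5,6,7,8}→20
  placing 0:q first → 70 extensions

70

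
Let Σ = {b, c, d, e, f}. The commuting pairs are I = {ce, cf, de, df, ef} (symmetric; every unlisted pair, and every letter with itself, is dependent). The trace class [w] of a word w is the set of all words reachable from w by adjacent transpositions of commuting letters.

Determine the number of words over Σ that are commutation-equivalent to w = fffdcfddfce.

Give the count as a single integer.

drop 0:f onto floor
drop 1:f onto {0:f}
drop 2:f onto {1:f}
drop 3:d onto floor
drop 4:c onto {3:d}
drop 5:f onto {2:f}
drop 6:d onto {4:c}
drop 7:d onto {6:d}
drop 8:f onto {5:f}
drop 9:c onto {7:d}
drop 10:e onto floor
ground layer = {0:f, 3:d, 10:e}
drop-orders for the pieces not yet dropped (sum over which currently-grounded one goes next):
  1 to go: {8} 1  {9} 1  {10} 1
  2 to go: {5,8} 1  {7,9} 1  {8,9} 2  {8,10} 2  {9,10} 2
  3 to go: {2,5,8} 1  {5,8,9} 3  {5,8,10} 3  {6,7,9} 1  {7,8,9} 3  {7,9,10} 3  {8,9,10} 6
  4 to go: {1,2,5,8} 1  {2,5,8,9} 4  {2,5,8,10} 4  {4,6,7,9} 1  {5,7,8,9} 6  {5,8,9,10} 12  {6,7,8,9} 4  {6,7,9,10} 4  {7,8,9,10} 12
  5 to go: {0,1,2,5,8} 1  {1,2,5,8,9} 5  {1,2,5,8,10} 5  {2,5,7,8,9} 10  {2,5,8,9,10} 20  {3,4,6,7,9} 1  {4,6,7,8,9} 5  {4,6,7,9,10} 5  {5,6,7,8,9} 10  {5,7,8,9,10} 30  {6,7,8,9,10} 20
  6 to go: {0,1,2,5,8,9} 6  {0,1,2,5,8,10} 6  {1,2,5,7,8,9} 15  {1,2,5,8,9,10} 30  {2,5,6,7,8,9} 20  {2,5,7,8,9,10} 60  {3,4,6,7,8,9} 6  {3,4,6,7,9,10} 6  {4,5,6,7,8,9} 15  {4,6,7,8,9,10} 30  {5,6,7,8,9,10} 60
  7 to go: {0,1,2,5,7,8,9} 21  {0,1,2,5,8,9,10} 42  {1,2,5,6,7,8,9} 35  {1,2,5,7,8,9,10} 105  {2,4,5,6,7,8,9} 35  {2,5,6,7,8,9,10} 140  {3,4,5,6,7,8,9} 21  {3,4,6,7,8,9,10} 42  {4,5,6,7,8,9,10} 105
  8 to go: {0,1,2,5,6,7,8,9} 56  {0,1,2,5,7,8,9,10} 168  {1,2,4,5,6,7,8,9} 70  {1,2,5,6,7,8,9,10} 280  {2,3,4,5,6,7,8,9} 56  {2,4,5,6,7,8,9,10} 280  {3,4,5,6,7,8,9,10} 168
  9 to go: {0,1,2,4,5,6,7,8,9} 126  {0,1,2,5,6,7,8,9,10} 504  {1,2,3,4,5,6,7,8,9} 126  {1,2,4,5,6,7,8,9,10} 630  {2,3,4,5,6,7,8,9,10} 504
  if 0:f drops first: 1260 orders
  if 3:d drops first: 1260 orders
  if 10:e drops first: 252 orders
heap linearizations: 2772

2772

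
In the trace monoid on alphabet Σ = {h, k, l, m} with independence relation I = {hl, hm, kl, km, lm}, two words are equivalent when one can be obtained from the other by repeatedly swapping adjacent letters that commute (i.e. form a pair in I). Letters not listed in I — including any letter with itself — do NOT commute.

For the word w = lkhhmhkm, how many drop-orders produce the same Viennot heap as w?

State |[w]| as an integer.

168

0(l) covers ∅
1(k) covers ∅
2(h) covers 1:k
3(h) covers 2:h
4(m) covers ∅
5(h) covers 3:h
6(k) covers 5:h
7(m) covers 4:m
floor of heap: 0:l, 1:k, 4:m
completions by unplaced set U, small U first (add the entries for U minus each lowest piece of U):
  |U|=1: {0}:1  {6}:1  {7}:1
  |U|=2: {0,6}:2  {0,7}:2  {4,7}:1  {5,6}:1  {6,7}:2
  |U|=3: {0,4,7}:3  {0,5,6}:3  {0,6,7}:6  {3,5,6}:1  {4,6,7}:3  {5,6,7}:3
  |U|=4: {0,3,5,6}:4  {0,4,6,7}:12  {0,5,6,7}:12  {2,3,5,6}:1  {3,5,6,7}:4  {4,5,6,7}:6
  |U|=5: {0,2,3,5,6}:5  {0,3,5,6,7}:20  {0,4,5,6,7}:30  {1,2,3,5,6}:1  {2,3,5,6,7}:5  {3,4,5,6,7}:10
  |U|=6: {0,1,2,3,5,6}:6  {0,2,3,5,6,7}:30  {0,3,4,5,6,7}:60  {1,2,3,5,6,7}:6  {2,3,4,5,6,7}:15
  start at 0(l): 21
  start at 1(k): 105
  start at 4(m): 42
sum over floor = 168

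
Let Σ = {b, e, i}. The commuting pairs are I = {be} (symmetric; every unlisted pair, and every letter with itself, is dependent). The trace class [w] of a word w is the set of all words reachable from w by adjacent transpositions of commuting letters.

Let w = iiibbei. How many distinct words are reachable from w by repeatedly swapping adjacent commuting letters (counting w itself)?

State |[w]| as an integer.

#0=i has no predecessor
#1=i depends on [0:i]
#2=i depends on [1:i]
#3=b depends on [2:i]
#4=b depends on [3:b]
#5=e depends on [2:i]
#6=i depends on [4:b, 5:e]
sources: [0:i]
N(rest) = Σ N(rest − s) over sources s of rest; N(one piece) = 1:
  size 1 → [6]=1
  size 2 → [4,6]=1  [5,6]=1
  size 3 → [3,4,6]=1  [4,5,6]=2
  size 4 → [3,4,5,6]=3
  size 5 → [2,3,4,5,6]=3
  first=0(i) contributes 3

3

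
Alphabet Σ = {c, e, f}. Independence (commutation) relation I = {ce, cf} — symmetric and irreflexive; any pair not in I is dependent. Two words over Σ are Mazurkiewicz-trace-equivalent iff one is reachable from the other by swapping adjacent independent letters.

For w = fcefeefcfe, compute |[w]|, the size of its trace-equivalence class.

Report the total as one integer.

0(f) covers ∅
1(c) covers ∅
2(e) covers 0:f
3(f) covers 2:e
4(e) covers 3:f
5(e) covers 4:e
6(f) covers 5:e
7(c) covers 1:c
8(f) covers 6:f
9(e) covers 8:f
floor of heap: 0:f, 1:c
completions by unplaced set U, small U first (add the entries for U minus each lowest piece of U):
  |U|=1: {7}:1  {9}:1
  |U|=2: {1,7}:1  {7,9}:2  {8,9}:1
  |U|=3: {1,7,9}:3  {6,8,9}:1  {7,8,9}:3
  |U|=4: {1,7,8,9}:6  {5,6,8,9}:1  {6,7,8,9}:4
  |U|=5: {1,6,7,8,9}:10  {4,5,6,8,9}:1  {5,6,7,8,9}:5
  |U|=6: {1,5,6,7,8,9}:15  {3,4,5,6,8,9}:1  {4,5,6,7,8,9}:6
  |U|=7: {1,4,5,6,7,8,9}:21  {2,3,4,5,6,8,9}:1  {3,4,5,6,7,8,9}:7
  |U|=8: {0,2,3,4,5,6,8,9}:1  {1,3,4,5,6,7,8,9}:28  {2,3,4,5,6,7,8,9}:8
  start at 0(f): 36
  start at 1(c): 9
sum over floor = 45

45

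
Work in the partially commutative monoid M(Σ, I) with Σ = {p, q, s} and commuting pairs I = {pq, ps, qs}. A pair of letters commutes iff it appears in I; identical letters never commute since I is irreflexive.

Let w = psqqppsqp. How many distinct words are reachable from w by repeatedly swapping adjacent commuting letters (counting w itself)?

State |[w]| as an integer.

1260

#0=p has no predecessor
#1=s has no predecessor
#2=q has no predecessor
#3=q depends on [2:q]
#4=p depends on [0:p]
#5=p depends on [4:p]
#6=s depends on [1:s]
#7=q depends on [3:q]
#8=p depends on [5:p]
sources: [0:p, 1:s, 2:q]
N(rest) = Σ N(rest − s) over sources s of rest; N(one piece) = 1:
  size 1 → [6]=1  [7]=1  [8]=1
  size 2 → [1,6]=1  [3,7]=1  [5,8]=1  [6,7]=2  [6,8]=2  [7,8]=2
  size 3 → [1,6,7]=3  [1,6,8]=3  [2,3,7]=1  [3,6,7]=3  [3,7,8]=3  [4,5,8]=1  [5,6,8]=3  [5,7,8]=3  [6,7,8]=6
  size 4 → [0,4,5,8]=1  [1,3,6,7]=6  [1,5,6,8]=6  [1,6,7,8]=12  [2,3,6,7]=4  [2,3,7,8]=4  [3,5,7,8]=6  [3,6,7,8]=12  [4,5,6,8]=4  [4,5,7,8]=4  [5,6,7,8]=12
  size 5 → [0,4,5,6,8]=5  [0,4,5,7,8]=5  [1,2,3,6,7]=10  [1,3,6,7,8]=30  [1,4,5,6,8]=10  [1,5,6,7,8]=30  [2,3,5,7,8]=10  [2,3,6,7,8]=20  [3,4,5,7,8]=10  [3,5,6,7,8]=30  [4,5,6,7,8]=20
  size 6 → [0,1,4,5,6,8]=15  [0,3,4,5,7,8]=15  [0,4,5,6,7,8]=30  [1,2,3,6,7,8]=60  [1,3,5,6,7,8]=90  [1,4,5,6,7,8]=60  [2,3,4,5,7,8]=20  [2,3,5,6,7,8]=60  [3,4,5,6,7,8]=60
  size 7 → [0,1,4,5,6,7,8]=105  [0,2,3,4,5,7,8]=35  [0,3,4,5,6,7,8]=105  [1,2,3,5,6,7,8]=210  [1,3,4,5,6,7,8]=210  [2,3,4,5,6,7,8]=140
  first=0(p) contributes 560
  first=1(s) contributes 280
  first=2(q) contributes 420
|[w]| = 1260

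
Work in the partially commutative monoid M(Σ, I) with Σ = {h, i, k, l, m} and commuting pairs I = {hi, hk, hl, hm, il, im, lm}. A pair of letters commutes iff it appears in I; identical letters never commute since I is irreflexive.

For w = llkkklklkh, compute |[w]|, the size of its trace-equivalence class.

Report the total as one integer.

piece 0:l — minimal
piece 1:l rests on {0:l}
piece 2:k rests on {1:l}
piece 3:k rests on {2:k}
piece 4:k rests on {3:k}
piece 5:l rests on {4:k}
piece 6:k rests on {5:l}
piece 7:l rests on {6:k}
piece 8:k rests on {7:l}
piece 9:h — minimal
minimal pieces: {0:l, 9:h}
ways to finish when only these pieces remain (= sum over removing one remaining piece with nothing left below it):
  1 left: {8}→1  {9}→1
  2 left: {7,8}→1  {8,9}→2
  3 left: {6,7,8}→1  {7,8,9}→3
  4 left: {5,6,7,8}→1  {6,7,8,9}→4
  5 left: {4,5,6,7,8}→1  {5,6,7,8,9}→5
  6 left: {3,4,5,6,7,8}→1  {4,5,6,7,8,9}→6
  7 left: {2,3,4,5,6,7,8}→1  {3,4,5,6,7,8,9}→7
  8 left: {1,2,3,4,5,6,7,8}→1  {2,3,4,5,6,7,8,9}→8
  placing 0:l first → 9 extensions
  placing 9:h first → 1 extensions
total linear extensions = 10

10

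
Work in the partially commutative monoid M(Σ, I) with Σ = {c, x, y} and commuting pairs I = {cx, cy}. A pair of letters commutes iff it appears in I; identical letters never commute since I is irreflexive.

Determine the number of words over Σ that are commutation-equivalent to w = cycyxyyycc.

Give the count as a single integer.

drop 0:c onto floor
drop 1:y onto floor
drop 2:c onto {0:c}
drop 3:y onto {1:y}
drop 4:x onto {3:y}
drop 5:y onto {4:x}
drop 6:y onto {5:y}
drop 7:y onto {6:y}
drop 8:c onto {2:c}
drop 9:c onto {8:c}
ground layer = {0:c, 1:y}
drop-orders for the pieces not yet dropped (sum over which currently-grounded one goes next):
  1 to go: {7} 1  {9} 1
  2 to go: {6,7} 1  {7,9} 2  {8,9} 1
  3 to go: {2,8,9} 1  {5,6,7} 1  {6,7,9} 3  {7,8,9} 3
  4 to go: {0,2,8,9} 1  {2,7,8,9} 4  {4,5,6,7} 1  {5,6,7,9} 4  {6,7,8,9} 6
  5 to go: {0,2,7,8,9} 5  {2,6,7,8,9} 10  {3,4,5,6,7} 1  {4,5,6,7,9} 5  {5,6,7,8,9} 10
  6 to go: {0,2,6,7,8,9} 15  {1,3,4,5,6,7} 1  {2,5,6,7,8,9} 20  {3,4,5,6,7,9} 6  {4,5,6,7,8,9} 15
  7 to go: {0,2,5,6,7,8,9} 35  {1,3,4,5,6,7,9} 7  {2,4,5,6,7,8,9} 35  {3,4,5,6,7,8,9} 21
  8 to go: {0,2,4,5,6,7,8,9} 70  {1,3,4,5,6,7,8,9} 28  {2,3,4,5,6,7,8,9} 56
  if 0:c drops first: 84 orders
  if 1:y drops first: 126 orders
heap linearizations: 210

210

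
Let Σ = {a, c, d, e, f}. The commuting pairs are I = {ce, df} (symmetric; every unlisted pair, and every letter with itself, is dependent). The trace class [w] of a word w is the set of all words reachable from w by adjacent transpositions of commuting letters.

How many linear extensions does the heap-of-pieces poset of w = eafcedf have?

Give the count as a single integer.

4

0(e) covers ∅
1(a) covers 0:e
2(f) covers 1:a
3(c) covers 2:f
4(e) covers 2:f
5(d) covers 3:c, 4:e
6(f) covers 3:c, 4:e
floor of heap: 0:e
completions by unplaced set U, small U first (add the entries for U minus each lowest piece of U):
  |U|=1: {5}:1  {6}:1
  |U|=2: {5,6}:2
  |U|=3: {3,5,6}:2  {4,5,6}:2
  |U|=4: {3,4,5,6}:4
  |U|=5: {2,3,4,5,6}:4
  start at 0(e): 4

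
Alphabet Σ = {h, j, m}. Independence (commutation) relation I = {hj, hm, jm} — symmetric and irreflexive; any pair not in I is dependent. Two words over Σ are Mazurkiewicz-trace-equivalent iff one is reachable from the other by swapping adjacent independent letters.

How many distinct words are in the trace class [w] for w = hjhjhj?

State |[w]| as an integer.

20

drop 0:h onto floor
drop 1:j onto floor
drop 2:h onto {0:h}
drop 3:j onto {1:j}
drop 4:h onto {2:h}
drop 5:j onto {3:j}
ground layer = {0:h, 1:j}
drop-orders for the pieces not yet dropped (sum over which currently-grounded one goes next):
  1 to go: {4} 1  {5} 1
  2 to go: {2,4} 1  {3,5} 1  {4,5} 2
  3 to go: {0,2,4} 1  {1,3,5} 1  {2,4,5} 3  {3,4,5} 3
  4 to go: {0,2,4,5} 4  {1,3,4,5} 4  {2,3,4,5} 6
  if 0:h drops first: 10 orders
  if 1:j drops first: 10 orders
heap linearizations: 20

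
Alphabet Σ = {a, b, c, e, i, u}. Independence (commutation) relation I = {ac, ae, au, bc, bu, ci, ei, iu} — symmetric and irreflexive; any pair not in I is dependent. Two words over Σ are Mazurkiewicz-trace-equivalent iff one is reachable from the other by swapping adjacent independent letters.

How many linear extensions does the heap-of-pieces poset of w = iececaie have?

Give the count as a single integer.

0(i) covers ∅
1(e) covers ∅
2(c) covers 1:e
3(e) covers 2:c
4(c) covers 3:e
5(a) covers 0:i
6(i) covers 5:a
7(e) covers 4:c
floor of heap: 0:i, 1:e
completions by unplaced set U, small U first (add the entries for U minus each lowest piece of U):
  |U|=1: {6}:1  {7}:1
  |U|=2: {4,7}:1  {5,6}:1  {6,7}:2
  |U|=3: {0,5,6}:1  {3,4,7}:1  {4,6,7}:3  {5,6,7}:3
  |U|=4: {0,5,6,7}:4  {2,3,4,7}:1  {3,4,6,7}:4  {4,5,6,7}:6
  |U|=5: {0,4,5,6,7}:10  {1,2,3,4,7}:1  {2,3,4,6,7}:5  {3,4,5,6,7}:10
  |U|=6: {0,3,4,5,6,7}:20  {1,2,3,4,6,7}:6  {2,3,4,5,6,7}:15
  start at 0(i): 21
  start at 1(e): 35
sum over floor = 56

56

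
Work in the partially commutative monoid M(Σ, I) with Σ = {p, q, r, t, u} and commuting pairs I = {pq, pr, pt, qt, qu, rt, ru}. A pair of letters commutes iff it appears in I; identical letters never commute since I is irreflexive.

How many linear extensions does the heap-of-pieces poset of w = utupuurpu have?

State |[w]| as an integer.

piece 0:u — minimal
piece 1:t rests on {0:u}
piece 2:u rests on {1:t}
piece 3:p rests on {2:u}
piece 4:u rests on {3:p}
piece 5:u rests on {4:u}
piece 6:r — minimal
piece 7:p rests on {5:u}
piece 8:u rests on {7:p}
minimal pieces: {0:u, 6:r}
ways to finish when only these pieces remain (= sum over removing one remaining piece with nothing left below it):
  1 left: {6}→1  {8}→1
  2 left: {6,8}→2  {7,8}→1
  3 left: {5,7,8}→1  {6,7,8}→3
  4 left: {4,5,7,8}→1  {5,6,7,8}→4
  5 left: {3,4,5,7,8}→1  {4,5,6,7,8}→5
  6 left: {2,3,4,5,7,8}→1  {3,4,5,6,7,8}→6
  7 left: {1,2,3,4,5,7,8}→1  {2,3,4,5,6,7,8}→7
  placing 0:u first → 8 extensions
  placing 6:r first → 1 extensions
total linear extensions = 9

9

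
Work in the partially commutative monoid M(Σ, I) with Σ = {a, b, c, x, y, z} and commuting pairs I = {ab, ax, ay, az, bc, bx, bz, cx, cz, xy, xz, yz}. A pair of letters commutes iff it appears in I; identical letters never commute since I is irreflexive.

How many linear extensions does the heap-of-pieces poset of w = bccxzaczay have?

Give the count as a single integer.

0(b) covers ∅
1(c) covers ∅
2(c) covers 1:c
3(x) covers ∅
4(z) covers ∅
5(a) covers 2:c
6(c) covers 5:a
7(z) covers 4:z
8(a) covers 6:c
9(y) covers 0:b, 6:c
floor of heap: 0:b, 1:c, 3:x, 4:z
completions by unplaced set U, small U first (add the entries for U minus each lowest piece of U):
  |U|=1: {3}:1  {7}:1  {8}:1  {9}:1
  |U|=2: {0,9}:1  {3,7}:2  {3,8}:2  {3,9}:2  {4,7}:1  {7,8}:2  {7,9}:2  {8,9}:2
  |U|=3: {0,3,9}:3  {0,7,9}:3  {0,8,9}:3  {3,4,7}:3  {3,7,8}:6  {3,7,9}:6  {3,8,9}:6  {4,7,8}:3  {4,7,9}:3  {6,8,9}:2  {7,8,9}:6
  |U|=4: {0,3,7,9}:12  {0,3,8,9}:12  {0,4,7,9}:6  {0,6,8,9}:5  {0,7,8,9}:12  {3,4,7,8}:12  {3,4,7,9}:12  {3,6,8,9}:8  {3,7,8,9}:24  {4,7,8,9}:12  {5,6,8,9}:2  {6,7,8,9}:8
  |U|=5: {0,3,4,7,9}:30  {0,3,6,8,9}:25  {0,3,7,8,9}:60  {0,4,7,8,9}:30  {0,5,6,8,9}:7  {0,6,7,8,9}:25  {2,5,6,8,9}:2  {3,4,7,8,9}:60  {3,5,6,8,9}:10  {3,6,7,8,9}:40  {4,6,7,8,9}:20  {5,6,7,8,9}:10
  |U|=6: {0,2,5,6,8,9}:9  {0,3,4,7,8,9}:180  {0,3,5,6,8,9}:42  {0,3,6,7,8,9}:150  {0,4,6,7,8,9}:75  {0,5,6,7,8,9}:42  {1,2,5,6,8,9}:2  {2,3,5,6,8,9}:12  {2,5,6,7,8,9}:12  {3,4,6,7,8,9}:120  {3,5,6,7,8,9}:60  {4,5,6,7,8,9}:30
  |U|=7: {0,1,2,5,6,8,9}:11  {0,2,3,5,6,8,9}:63  {0,2,5,6,7,8,9}:63  {0,3,4,6,7,8,9}:525  {0,3,5,6,7,8,9}:294  {0,4,5,6,7,8,9}:147  {1,2,3,5,6,8,9}:14  {1,2,5,6,7,8,9}:14  {2,3,5,6,7,8,9}:84  {2,4,5,6,7,8,9}:42  {3,4,5,6,7,8,9}:210
  |U|=8: {0,1,2,3,5,6,8,9}:88  {0,1,2,5,6,7,8,9}:88  {0,2,3,5,6,7,8,9}:504  {0,2,4,5,6,7,8,9}:252  {0,3,4,5,6,7,8,9}:1176  {1,2,3,5,6,7,8,9}:112  {1,2,4,5,6,7,8,9}:56  {2,3,4,5,6,7,8,9}:336
  start at 0(b): 504
  start at 1(c): 2268
  start at 3(x): 396
  start at 4(z): 792
sum over floor = 3960

3960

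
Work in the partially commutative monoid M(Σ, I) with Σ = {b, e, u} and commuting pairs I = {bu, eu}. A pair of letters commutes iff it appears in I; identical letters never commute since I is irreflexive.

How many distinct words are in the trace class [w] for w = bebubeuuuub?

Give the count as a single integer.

462

0(b) covers ∅
1(e) covers 0:b
2(b) covers 1:e
3(u) covers ∅
4(b) covers 2:b
5(e) covers 4:b
6(u) covers 3:u
7(u) covers 6:u
8(u) covers 7:u
9(u) covers 8:u
10(b) covers 5:e
floor of heap: 0:b, 3:u
completions by unplaced set U, small U first (add the entries for U minus each lowest piece of U):
  |U|=1: {9}:1  {10}:1
  |U|=2: {5,10}:1  {8,9}:1  {9,10}:2
  |U|=3: {4,5,10}:1  {5,9,10}:3  {7,8,9}:1  {8,9,10}:3
  |U|=4: {2,4,5,10}:1  {4,5,9,10}:4  {5,8,9,10}:6  {6,7,8,9}:1  {7,8,9,10}:4
  |U|=5: {1,2,4,5,10}:1  {2,4,5,9,10}:5  {3,6,7,8,9}:1  {4,5,8,9,10}:10  {5,7,8,9,10}:10  {6,7,8,9,10}:5
  |U|=6: {0,1,2,4,5,10}:1  {1,2,4,5,9,10}:6  {2,4,5,8,9,10}:15  {3,6,7,8,9,10}:6  {4,5,7,8,9,10}:20  {5,6,7,8,9,10}:15
  |U|=7: {0,1,2,4,5,9,10}:7  {1,2,4,5,8,9,10}:21  {2,4,5,7,8,9,10}:35  {3,5,6,7,8,9,10}:21  {4,5,6,7,8,9,10}:35
  |U|=8: {0,1,2,4,5,8,9,10}:28  {1,2,4,5,7,8,9,10}:56  {2,4,5,6,7,8,9,10}:70  {3,4,5,6,7,8,9,10}:56
  |U|=9: {0,1,2,4,5,7,8,9,10}:84  {1,2,4,5,6,7,8,9,10}:126  {2,3,4,5,6,7,8,9,10}:126
  start at 0(b): 252
  start at 3(u): 210
sum over floor = 462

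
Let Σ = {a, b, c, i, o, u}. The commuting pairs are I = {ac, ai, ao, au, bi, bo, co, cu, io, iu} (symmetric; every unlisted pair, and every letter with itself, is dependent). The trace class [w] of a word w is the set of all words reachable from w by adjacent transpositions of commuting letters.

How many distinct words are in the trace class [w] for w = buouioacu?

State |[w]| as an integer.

0(b) covers ∅
1(u) covers 0:b
2(o) covers 1:u
3(u) covers 2:o
4(i) covers ∅
5(o) covers 3:u
6(a) covers 0:b
7(c) covers 0:b, 4:i
8(u) covers 5:o
floor of heap: 0:b, 4:i
completions by unplaced set U, small U first (add the entries for U minus each lowest piece of U):
  |U|=1: {6}:1  {7}:1  {8}:1
  |U|=2: {4,7}:1  {5,8}:1  {6,7}:2  {6,8}:2  {7,8}:2
  |U|=3: {3,5,8}:1  {4,6,7}:3  {4,7,8}:3  {5,6,8}:3  {5,7,8}:3  {6,7,8}:6
  |U|=4: {2,3,5,8}:1  {3,5,6,8}:4  {3,5,7,8}:4  {4,5,7,8}:6  {4,6,7,8}:12  {5,6,7,8}:12
  |U|=5: {1,2,3,5,8}:1  {2,3,5,6,8}:5  {2,3,5,7,8}:5  {3,4,5,7,8}:10  {3,5,6,7,8}:20  {4,5,6,7,8}:30
  |U|=6: {1,2,3,5,6,8}:6  {1,2,3,5,7,8}:6  {2,3,4,5,7,8}:15  {2,3,5,6,7,8}:30  {3,4,5,6,7,8}:60
  |U|=7: {1,2,3,4,5,7,8}:21  {1,2,3,5,6,7,8}:42  {2,3,4,5,6,7,8}:105
  start at 0(b): 168
  start at 4(i): 42
sum over floor = 210

210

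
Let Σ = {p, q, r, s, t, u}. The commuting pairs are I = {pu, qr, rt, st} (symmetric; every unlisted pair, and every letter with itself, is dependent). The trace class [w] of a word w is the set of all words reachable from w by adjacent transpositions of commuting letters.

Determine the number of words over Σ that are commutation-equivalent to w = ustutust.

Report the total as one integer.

4

piece 0:u — minimal
piece 1:s rests on {0:u}
piece 2:t rests on {0:u}
piece 3:u rests on {1:s, 2:t}
piece 4:t rests on {3:u}
piece 5:u rests on {4:t}
piece 6:s rests on {5:u}
piece 7:t rests on {5:u}
minimal pieces: {0:u}
ways to finish when only these pieces remain (= sum over removing one remaining piece with nothing left below it):
  1 left: {6}→1  {7}→1
  2 left: {6,7}→2
  3 left: {5,6,7}→2
  4 left: {4,5,6,7}→2
  5 left: {3,4,5,6,7}→2
  6 left: {1,3,4,5,6,7}→2  {2,3,4,5,6,7}→2
  placing 0:u first → 4 extensions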